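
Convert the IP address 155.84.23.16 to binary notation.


155 = 10011011
84 = 01010100
23 = 00010111
16 = 00010000
Binary: 10011011.01010100.00010111.00010000


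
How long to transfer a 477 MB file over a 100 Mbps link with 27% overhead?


Effective throughput = 100 * (1 - 27/100) = 73 Mbps
File size in Mb = 477 * 8 = 3816 Mb
Time = 3816 / 73
Time = 52.274 seconds


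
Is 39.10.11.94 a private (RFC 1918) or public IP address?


RFC 1918 private ranges:
  10.0.0.0/8 (10.0.0.0 - 10.255.255.255)
  172.16.0.0/12 (172.16.0.0 - 172.31.255.255)
  192.168.0.0/16 (192.168.0.0 - 192.168.255.255)
Public (not in any RFC 1918 range)


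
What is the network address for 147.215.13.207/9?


IP:   10010011.11010111.00001101.11001111
Mask: 11111111.10000000.00000000.00000000
AND operation:
Net:  10010011.10000000.00000000.00000000
Network: 147.128.0.0/9


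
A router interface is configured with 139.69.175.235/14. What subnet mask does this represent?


/14 means 14 network bits, 18 host bits
Binary: 11111111111111000000000000000000
Mask: 255.252.0.0


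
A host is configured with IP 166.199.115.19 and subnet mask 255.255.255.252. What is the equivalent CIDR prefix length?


Binary: 11111111.11111111.11111111.11111100
Count leading 1s
Prefix: /30


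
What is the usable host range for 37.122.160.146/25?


Network: 37.122.160.128
Broadcast: 37.122.160.255
First usable = network + 1
Last usable = broadcast - 1
Range: 37.122.160.129 to 37.122.160.254


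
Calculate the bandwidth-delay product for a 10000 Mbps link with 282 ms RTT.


BDP = bandwidth * RTT
= 10000 Mbps * 282 ms
= 10000 * 1e6 * 282 / 1000 bits
= 2820000000 bits
= 352500000 bytes
= 344238.2812 KB
BDP = 2820000000 bits (352500000 bytes)


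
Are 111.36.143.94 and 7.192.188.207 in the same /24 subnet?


Mask: 255.255.255.0
111.36.143.94 AND mask = 111.36.143.0
7.192.188.207 AND mask = 7.192.188.0
No, different subnets (111.36.143.0 vs 7.192.188.0)


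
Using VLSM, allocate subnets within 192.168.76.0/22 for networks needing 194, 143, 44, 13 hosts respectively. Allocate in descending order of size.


194 hosts -> /24 (254 usable): 192.168.76.0/24
143 hosts -> /24 (254 usable): 192.168.77.0/24
44 hosts -> /26 (62 usable): 192.168.78.0/26
13 hosts -> /28 (14 usable): 192.168.78.64/28
Allocation: 192.168.76.0/24 (194 hosts, 254 usable); 192.168.77.0/24 (143 hosts, 254 usable); 192.168.78.0/26 (44 hosts, 62 usable); 192.168.78.64/28 (13 hosts, 14 usable)


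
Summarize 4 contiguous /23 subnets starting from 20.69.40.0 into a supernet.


Original prefix: /23
Number of subnets: 4 = 2^2
New prefix = 23 - 2 = 21
Supernet: 20.69.40.0/21


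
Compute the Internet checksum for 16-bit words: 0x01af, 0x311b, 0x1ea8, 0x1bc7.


Sum all words (with carry folding):
+ 0x01af = 0x01af
+ 0x311b = 0x32ca
+ 0x1ea8 = 0x5172
+ 0x1bc7 = 0x6d39
One's complement: ~0x6d39
Checksum = 0x92c6


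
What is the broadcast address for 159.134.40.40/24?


Network: 159.134.40.0/24
Host bits = 8
Set all host bits to 1:
Broadcast: 159.134.40.255


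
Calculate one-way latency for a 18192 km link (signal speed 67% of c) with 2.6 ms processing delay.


Speed = 0.67 * 3e5 km/s = 201000 km/s
Propagation delay = 18192 / 201000 = 0.0905 s = 90.5075 ms
Processing delay = 2.6 ms
Total one-way latency = 93.1075 ms


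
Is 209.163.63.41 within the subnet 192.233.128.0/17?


Subnet network: 192.233.128.0
Test IP AND mask: 209.163.0.0
No, 209.163.63.41 is not in 192.233.128.0/17


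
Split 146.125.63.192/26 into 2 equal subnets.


New prefix = 26 + 1 = 27
Each subnet has 32 addresses
  146.125.63.192/27
  146.125.63.224/27
Subnets: 146.125.63.192/27, 146.125.63.224/27


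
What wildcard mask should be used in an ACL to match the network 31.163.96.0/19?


Subnet mask: 255.255.224.0
Wildcard = 255.255.255.255 - subnet mask
255 - 255 = 0
255 - 255 = 0
255 - 224 = 31
255 - 0 = 255
Wildcard: 0.0.31.255


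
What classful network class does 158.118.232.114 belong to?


First octet: 158
Binary: 10011110
10xxxxxx -> Class B (128-191)
Class B, default mask 255.255.0.0 (/16)


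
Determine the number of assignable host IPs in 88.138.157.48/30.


Host bits = 32 - 30 = 2
Total addresses = 2^2 = 4
Usable = total - 2 (network and broadcast)
Usable hosts: 2


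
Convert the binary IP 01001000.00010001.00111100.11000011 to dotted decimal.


01001000 = 72
00010001 = 17
00111100 = 60
11000011 = 195
IP: 72.17.60.195


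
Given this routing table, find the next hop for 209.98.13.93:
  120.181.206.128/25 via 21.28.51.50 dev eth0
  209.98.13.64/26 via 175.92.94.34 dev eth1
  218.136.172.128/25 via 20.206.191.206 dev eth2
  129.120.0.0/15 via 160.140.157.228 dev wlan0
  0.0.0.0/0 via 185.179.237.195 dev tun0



Longest prefix match for 209.98.13.93:
  /25 120.181.206.128: no
  /26 209.98.13.64: MATCH
  /25 218.136.172.128: no
  /15 129.120.0.0: no
  /0 0.0.0.0: MATCH
Selected: next-hop 175.92.94.34 via eth1 (matched /26)


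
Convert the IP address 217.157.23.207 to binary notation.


217 = 11011001
157 = 10011101
23 = 00010111
207 = 11001111
Binary: 11011001.10011101.00010111.11001111


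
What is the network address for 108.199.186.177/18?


IP:   01101100.11000111.10111010.10110001
Mask: 11111111.11111111.11000000.00000000
AND operation:
Net:  01101100.11000111.10000000.00000000
Network: 108.199.128.0/18


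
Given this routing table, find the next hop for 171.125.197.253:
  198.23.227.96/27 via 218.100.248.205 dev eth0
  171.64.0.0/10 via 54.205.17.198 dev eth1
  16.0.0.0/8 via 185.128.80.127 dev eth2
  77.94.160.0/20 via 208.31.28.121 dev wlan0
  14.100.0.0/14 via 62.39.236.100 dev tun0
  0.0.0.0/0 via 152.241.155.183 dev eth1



Longest prefix match for 171.125.197.253:
  /27 198.23.227.96: no
  /10 171.64.0.0: MATCH
  /8 16.0.0.0: no
  /20 77.94.160.0: no
  /14 14.100.0.0: no
  /0 0.0.0.0: MATCH
Selected: next-hop 54.205.17.198 via eth1 (matched /10)


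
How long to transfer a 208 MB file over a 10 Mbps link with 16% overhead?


Effective throughput = 10 * (1 - 16/100) = 8.4 Mbps
File size in Mb = 208 * 8 = 1664 Mb
Time = 1664 / 8.4
Time = 198.0952 seconds


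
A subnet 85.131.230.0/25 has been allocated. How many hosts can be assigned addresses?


Host bits = 32 - 25 = 7
Total addresses = 2^7 = 128
Usable = total - 2 (network and broadcast)
Usable hosts: 126


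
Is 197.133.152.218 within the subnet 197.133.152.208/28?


Subnet network: 197.133.152.208
Test IP AND mask: 197.133.152.208
Yes, 197.133.152.218 is in 197.133.152.208/28


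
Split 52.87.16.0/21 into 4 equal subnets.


New prefix = 21 + 2 = 23
Each subnet has 512 addresses
  52.87.16.0/23
  52.87.18.0/23
  52.87.20.0/23
  52.87.22.0/23
Subnets: 52.87.16.0/23, 52.87.18.0/23, 52.87.20.0/23, 52.87.22.0/23


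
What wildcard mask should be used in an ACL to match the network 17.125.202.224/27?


Subnet mask: 255.255.255.224
Wildcard = 255.255.255.255 - subnet mask
255 - 255 = 0
255 - 255 = 0
255 - 255 = 0
255 - 224 = 31
Wildcard: 0.0.0.31


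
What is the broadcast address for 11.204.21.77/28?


Network: 11.204.21.64/28
Host bits = 4
Set all host bits to 1:
Broadcast: 11.204.21.79


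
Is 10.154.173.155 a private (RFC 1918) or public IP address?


RFC 1918 private ranges:
  10.0.0.0/8 (10.0.0.0 - 10.255.255.255)
  172.16.0.0/12 (172.16.0.0 - 172.31.255.255)
  192.168.0.0/16 (192.168.0.0 - 192.168.255.255)
Private (in 10.0.0.0/8)


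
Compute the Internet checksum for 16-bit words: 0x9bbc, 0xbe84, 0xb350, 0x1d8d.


Sum all words (with carry folding):
+ 0x9bbc = 0x9bbc
+ 0xbe84 = 0x5a41
+ 0xb350 = 0x0d92
+ 0x1d8d = 0x2b1f
One's complement: ~0x2b1f
Checksum = 0xd4e0


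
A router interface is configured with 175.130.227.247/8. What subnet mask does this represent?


/8 means 8 network bits, 24 host bits
Binary: 11111111000000000000000000000000
Mask: 255.0.0.0


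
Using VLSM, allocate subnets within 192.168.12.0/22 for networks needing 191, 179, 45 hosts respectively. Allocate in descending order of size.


191 hosts -> /24 (254 usable): 192.168.12.0/24
179 hosts -> /24 (254 usable): 192.168.13.0/24
45 hosts -> /26 (62 usable): 192.168.14.0/26
Allocation: 192.168.12.0/24 (191 hosts, 254 usable); 192.168.13.0/24 (179 hosts, 254 usable); 192.168.14.0/26 (45 hosts, 62 usable)


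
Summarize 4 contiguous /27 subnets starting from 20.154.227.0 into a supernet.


Original prefix: /27
Number of subnets: 4 = 2^2
New prefix = 27 - 2 = 25
Supernet: 20.154.227.0/25


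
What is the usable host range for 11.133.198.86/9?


Network: 11.128.0.0
Broadcast: 11.255.255.255
First usable = network + 1
Last usable = broadcast - 1
Range: 11.128.0.1 to 11.255.255.254


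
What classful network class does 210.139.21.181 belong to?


First octet: 210
Binary: 11010010
110xxxxx -> Class C (192-223)
Class C, default mask 255.255.255.0 (/24)


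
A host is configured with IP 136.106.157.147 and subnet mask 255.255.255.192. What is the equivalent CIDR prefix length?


Binary: 11111111.11111111.11111111.11000000
Count leading 1s
Prefix: /26


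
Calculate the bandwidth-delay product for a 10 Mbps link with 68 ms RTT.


BDP = bandwidth * RTT
= 10 Mbps * 68 ms
= 10 * 1e6 * 68 / 1000 bits
= 680000 bits
= 85000 bytes
= 83.0078 KB
BDP = 680000 bits (85000 bytes)


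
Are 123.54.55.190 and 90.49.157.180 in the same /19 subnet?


Mask: 255.255.224.0
123.54.55.190 AND mask = 123.54.32.0
90.49.157.180 AND mask = 90.49.128.0
No, different subnets (123.54.32.0 vs 90.49.128.0)


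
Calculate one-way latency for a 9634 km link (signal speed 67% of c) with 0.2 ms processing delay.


Speed = 0.67 * 3e5 km/s = 201000 km/s
Propagation delay = 9634 / 201000 = 0.0479 s = 47.9303 ms
Processing delay = 0.2 ms
Total one-way latency = 48.1303 ms


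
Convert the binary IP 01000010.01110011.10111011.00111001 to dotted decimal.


01000010 = 66
01110011 = 115
10111011 = 187
00111001 = 57
IP: 66.115.187.57


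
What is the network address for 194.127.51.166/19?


IP:   11000010.01111111.00110011.10100110
Mask: 11111111.11111111.11100000.00000000
AND operation:
Net:  11000010.01111111.00100000.00000000
Network: 194.127.32.0/19


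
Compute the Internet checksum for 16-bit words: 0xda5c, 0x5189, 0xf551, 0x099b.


Sum all words (with carry folding):
+ 0xda5c = 0xda5c
+ 0x5189 = 0x2be6
+ 0xf551 = 0x2138
+ 0x099b = 0x2ad3
One's complement: ~0x2ad3
Checksum = 0xd52c


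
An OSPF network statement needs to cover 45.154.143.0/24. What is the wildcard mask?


Subnet mask: 255.255.255.0
Wildcard = 255.255.255.255 - subnet mask
255 - 255 = 0
255 - 255 = 0
255 - 255 = 0
255 - 0 = 255
Wildcard: 0.0.0.255


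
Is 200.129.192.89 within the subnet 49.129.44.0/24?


Subnet network: 49.129.44.0
Test IP AND mask: 200.129.192.0
No, 200.129.192.89 is not in 49.129.44.0/24


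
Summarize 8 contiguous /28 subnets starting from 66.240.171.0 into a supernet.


Original prefix: /28
Number of subnets: 8 = 2^3
New prefix = 28 - 3 = 25
Supernet: 66.240.171.0/25


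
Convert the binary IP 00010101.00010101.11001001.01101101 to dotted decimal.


00010101 = 21
00010101 = 21
11001001 = 201
01101101 = 109
IP: 21.21.201.109


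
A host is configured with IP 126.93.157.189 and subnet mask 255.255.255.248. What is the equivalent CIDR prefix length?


Binary: 11111111.11111111.11111111.11111000
Count leading 1s
Prefix: /29


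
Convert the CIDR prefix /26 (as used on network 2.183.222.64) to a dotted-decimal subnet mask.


/26 means 26 network bits, 6 host bits
Binary: 11111111111111111111111111000000
Mask: 255.255.255.192


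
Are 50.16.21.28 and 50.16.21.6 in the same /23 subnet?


Mask: 255.255.254.0
50.16.21.28 AND mask = 50.16.20.0
50.16.21.6 AND mask = 50.16.20.0
Yes, same subnet (50.16.20.0)


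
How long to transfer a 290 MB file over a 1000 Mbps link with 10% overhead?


Effective throughput = 1000 * (1 - 10/100) = 900 Mbps
File size in Mb = 290 * 8 = 2320 Mb
Time = 2320 / 900
Time = 2.5778 seconds


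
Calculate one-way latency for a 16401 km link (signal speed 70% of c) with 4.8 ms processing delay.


Speed = 0.7 * 3e5 km/s = 210000 km/s
Propagation delay = 16401 / 210000 = 0.0781 s = 78.1 ms
Processing delay = 4.8 ms
Total one-way latency = 82.9 ms


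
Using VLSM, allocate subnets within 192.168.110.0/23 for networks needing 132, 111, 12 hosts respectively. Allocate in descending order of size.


132 hosts -> /24 (254 usable): 192.168.110.0/24
111 hosts -> /25 (126 usable): 192.168.111.0/25
12 hosts -> /28 (14 usable): 192.168.111.128/28
Allocation: 192.168.110.0/24 (132 hosts, 254 usable); 192.168.111.0/25 (111 hosts, 126 usable); 192.168.111.128/28 (12 hosts, 14 usable)


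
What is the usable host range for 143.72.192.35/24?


Network: 143.72.192.0
Broadcast: 143.72.192.255
First usable = network + 1
Last usable = broadcast - 1
Range: 143.72.192.1 to 143.72.192.254


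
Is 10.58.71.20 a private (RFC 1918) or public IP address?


RFC 1918 private ranges:
  10.0.0.0/8 (10.0.0.0 - 10.255.255.255)
  172.16.0.0/12 (172.16.0.0 - 172.31.255.255)
  192.168.0.0/16 (192.168.0.0 - 192.168.255.255)
Private (in 10.0.0.0/8)


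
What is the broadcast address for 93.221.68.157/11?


Network: 93.192.0.0/11
Host bits = 21
Set all host bits to 1:
Broadcast: 93.223.255.255


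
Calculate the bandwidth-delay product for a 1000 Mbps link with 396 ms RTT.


BDP = bandwidth * RTT
= 1000 Mbps * 396 ms
= 1000 * 1e6 * 396 / 1000 bits
= 396000000 bits
= 49500000 bytes
= 48339.8438 KB
BDP = 396000000 bits (49500000 bytes)


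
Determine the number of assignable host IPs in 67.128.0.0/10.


Host bits = 32 - 10 = 22
Total addresses = 2^22 = 4194304
Usable = total - 2 (network and broadcast)
Usable hosts: 4194302


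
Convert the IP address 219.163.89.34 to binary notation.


219 = 11011011
163 = 10100011
89 = 01011001
34 = 00100010
Binary: 11011011.10100011.01011001.00100010


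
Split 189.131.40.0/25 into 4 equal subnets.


New prefix = 25 + 2 = 27
Each subnet has 32 addresses
  189.131.40.0/27
  189.131.40.32/27
  189.131.40.64/27
  189.131.40.96/27
Subnets: 189.131.40.0/27, 189.131.40.32/27, 189.131.40.64/27, 189.131.40.96/27


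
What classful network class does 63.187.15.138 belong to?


First octet: 63
Binary: 00111111
0xxxxxxx -> Class A (1-126)
Class A, default mask 255.0.0.0 (/8)


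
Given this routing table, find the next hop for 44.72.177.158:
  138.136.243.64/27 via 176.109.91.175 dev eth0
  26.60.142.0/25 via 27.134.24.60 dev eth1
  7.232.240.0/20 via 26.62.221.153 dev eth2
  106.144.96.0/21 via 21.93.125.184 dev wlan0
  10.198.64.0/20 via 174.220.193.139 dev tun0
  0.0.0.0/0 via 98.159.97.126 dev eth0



Longest prefix match for 44.72.177.158:
  /27 138.136.243.64: no
  /25 26.60.142.0: no
  /20 7.232.240.0: no
  /21 106.144.96.0: no
  /20 10.198.64.0: no
  /0 0.0.0.0: MATCH
Selected: next-hop 98.159.97.126 via eth0 (matched /0)


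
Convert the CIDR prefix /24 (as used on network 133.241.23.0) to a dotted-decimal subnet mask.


/24 means 24 network bits, 8 host bits
Binary: 11111111111111111111111100000000
Mask: 255.255.255.0


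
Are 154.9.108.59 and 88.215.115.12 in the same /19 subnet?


Mask: 255.255.224.0
154.9.108.59 AND mask = 154.9.96.0
88.215.115.12 AND mask = 88.215.96.0
No, different subnets (154.9.96.0 vs 88.215.96.0)


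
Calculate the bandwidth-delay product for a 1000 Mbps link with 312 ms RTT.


BDP = bandwidth * RTT
= 1000 Mbps * 312 ms
= 1000 * 1e6 * 312 / 1000 bits
= 312000000 bits
= 39000000 bytes
= 38085.9375 KB
BDP = 312000000 bits (39000000 bytes)


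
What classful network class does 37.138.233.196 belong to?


First octet: 37
Binary: 00100101
0xxxxxxx -> Class A (1-126)
Class A, default mask 255.0.0.0 (/8)


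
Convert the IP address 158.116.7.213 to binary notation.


158 = 10011110
116 = 01110100
7 = 00000111
213 = 11010101
Binary: 10011110.01110100.00000111.11010101


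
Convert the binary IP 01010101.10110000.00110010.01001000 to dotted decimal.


01010101 = 85
10110000 = 176
00110010 = 50
01001000 = 72
IP: 85.176.50.72


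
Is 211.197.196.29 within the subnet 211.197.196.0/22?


Subnet network: 211.197.196.0
Test IP AND mask: 211.197.196.0
Yes, 211.197.196.29 is in 211.197.196.0/22


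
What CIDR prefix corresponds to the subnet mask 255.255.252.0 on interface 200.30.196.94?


Binary: 11111111.11111111.11111100.00000000
Count leading 1s
Prefix: /22


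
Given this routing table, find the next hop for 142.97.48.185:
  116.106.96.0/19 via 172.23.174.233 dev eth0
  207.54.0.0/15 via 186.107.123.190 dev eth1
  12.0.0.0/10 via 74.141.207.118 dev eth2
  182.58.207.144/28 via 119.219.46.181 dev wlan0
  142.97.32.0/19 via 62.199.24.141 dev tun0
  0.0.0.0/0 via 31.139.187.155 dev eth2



Longest prefix match for 142.97.48.185:
  /19 116.106.96.0: no
  /15 207.54.0.0: no
  /10 12.0.0.0: no
  /28 182.58.207.144: no
  /19 142.97.32.0: MATCH
  /0 0.0.0.0: MATCH
Selected: next-hop 62.199.24.141 via tun0 (matched /19)


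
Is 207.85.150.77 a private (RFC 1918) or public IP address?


RFC 1918 private ranges:
  10.0.0.0/8 (10.0.0.0 - 10.255.255.255)
  172.16.0.0/12 (172.16.0.0 - 172.31.255.255)
  192.168.0.0/16 (192.168.0.0 - 192.168.255.255)
Public (not in any RFC 1918 range)


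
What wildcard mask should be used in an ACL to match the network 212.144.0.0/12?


Subnet mask: 255.240.0.0
Wildcard = 255.255.255.255 - subnet mask
255 - 255 = 0
255 - 240 = 15
255 - 0 = 255
255 - 0 = 255
Wildcard: 0.15.255.255


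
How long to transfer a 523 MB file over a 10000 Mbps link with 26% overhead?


Effective throughput = 10000 * (1 - 26/100) = 7400 Mbps
File size in Mb = 523 * 8 = 4184 Mb
Time = 4184 / 7400
Time = 0.5654 seconds


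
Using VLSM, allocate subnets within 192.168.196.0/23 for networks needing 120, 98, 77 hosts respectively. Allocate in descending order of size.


120 hosts -> /25 (126 usable): 192.168.196.0/25
98 hosts -> /25 (126 usable): 192.168.196.128/25
77 hosts -> /25 (126 usable): 192.168.197.0/25
Allocation: 192.168.196.0/25 (120 hosts, 126 usable); 192.168.196.128/25 (98 hosts, 126 usable); 192.168.197.0/25 (77 hosts, 126 usable)


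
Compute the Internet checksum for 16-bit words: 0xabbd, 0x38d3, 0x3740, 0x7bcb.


Sum all words (with carry folding):
+ 0xabbd = 0xabbd
+ 0x38d3 = 0xe490
+ 0x3740 = 0x1bd1
+ 0x7bcb = 0x979c
One's complement: ~0x979c
Checksum = 0x6863


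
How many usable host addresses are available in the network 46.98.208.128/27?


Host bits = 32 - 27 = 5
Total addresses = 2^5 = 32
Usable = total - 2 (network and broadcast)
Usable hosts: 30


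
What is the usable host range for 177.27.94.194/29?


Network: 177.27.94.192
Broadcast: 177.27.94.199
First usable = network + 1
Last usable = broadcast - 1
Range: 177.27.94.193 to 177.27.94.198


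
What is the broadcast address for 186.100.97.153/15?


Network: 186.100.0.0/15
Host bits = 17
Set all host bits to 1:
Broadcast: 186.101.255.255


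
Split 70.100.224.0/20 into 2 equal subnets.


New prefix = 20 + 1 = 21
Each subnet has 2048 addresses
  70.100.224.0/21
  70.100.232.0/21
Subnets: 70.100.224.0/21, 70.100.232.0/21


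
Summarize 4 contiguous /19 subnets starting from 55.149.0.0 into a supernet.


Original prefix: /19
Number of subnets: 4 = 2^2
New prefix = 19 - 2 = 17
Supernet: 55.149.0.0/17


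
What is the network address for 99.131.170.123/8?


IP:   01100011.10000011.10101010.01111011
Mask: 11111111.00000000.00000000.00000000
AND operation:
Net:  01100011.00000000.00000000.00000000
Network: 99.0.0.0/8


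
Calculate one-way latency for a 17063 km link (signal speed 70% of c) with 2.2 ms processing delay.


Speed = 0.7 * 3e5 km/s = 210000 km/s
Propagation delay = 17063 / 210000 = 0.0813 s = 81.2524 ms
Processing delay = 2.2 ms
Total one-way latency = 83.4524 ms


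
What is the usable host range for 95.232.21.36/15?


Network: 95.232.0.0
Broadcast: 95.233.255.255
First usable = network + 1
Last usable = broadcast - 1
Range: 95.232.0.1 to 95.233.255.254


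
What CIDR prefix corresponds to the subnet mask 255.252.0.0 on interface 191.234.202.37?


Binary: 11111111.11111100.00000000.00000000
Count leading 1s
Prefix: /14


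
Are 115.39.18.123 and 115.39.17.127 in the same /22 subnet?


Mask: 255.255.252.0
115.39.18.123 AND mask = 115.39.16.0
115.39.17.127 AND mask = 115.39.16.0
Yes, same subnet (115.39.16.0)


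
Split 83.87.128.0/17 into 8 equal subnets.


New prefix = 17 + 3 = 20
Each subnet has 4096 addresses
  83.87.128.0/20
  83.87.144.0/20
  83.87.160.0/20
  83.87.176.0/20
  83.87.192.0/20
  83.87.208.0/20
  83.87.224.0/20
  83.87.240.0/20
Subnets: 83.87.128.0/20, 83.87.144.0/20, 83.87.160.0/20, 83.87.176.0/20, 83.87.192.0/20, 83.87.208.0/20, 83.87.224.0/20, 83.87.240.0/20


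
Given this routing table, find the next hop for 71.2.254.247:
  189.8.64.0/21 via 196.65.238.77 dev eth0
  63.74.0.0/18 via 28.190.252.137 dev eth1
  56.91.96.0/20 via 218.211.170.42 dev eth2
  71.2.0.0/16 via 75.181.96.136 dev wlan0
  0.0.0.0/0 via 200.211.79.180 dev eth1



Longest prefix match for 71.2.254.247:
  /21 189.8.64.0: no
  /18 63.74.0.0: no
  /20 56.91.96.0: no
  /16 71.2.0.0: MATCH
  /0 0.0.0.0: MATCH
Selected: next-hop 75.181.96.136 via wlan0 (matched /16)


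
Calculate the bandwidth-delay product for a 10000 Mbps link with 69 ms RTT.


BDP = bandwidth * RTT
= 10000 Mbps * 69 ms
= 10000 * 1e6 * 69 / 1000 bits
= 690000000 bits
= 86250000 bytes
= 84228.5156 KB
BDP = 690000000 bits (86250000 bytes)


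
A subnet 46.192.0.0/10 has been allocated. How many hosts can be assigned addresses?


Host bits = 32 - 10 = 22
Total addresses = 2^22 = 4194304
Usable = total - 2 (network and broadcast)
Usable hosts: 4194302


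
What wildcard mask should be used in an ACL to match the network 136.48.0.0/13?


Subnet mask: 255.248.0.0
Wildcard = 255.255.255.255 - subnet mask
255 - 255 = 0
255 - 248 = 7
255 - 0 = 255
255 - 0 = 255
Wildcard: 0.7.255.255


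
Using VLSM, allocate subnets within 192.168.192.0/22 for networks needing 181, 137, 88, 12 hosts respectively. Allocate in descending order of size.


181 hosts -> /24 (254 usable): 192.168.192.0/24
137 hosts -> /24 (254 usable): 192.168.193.0/24
88 hosts -> /25 (126 usable): 192.168.194.0/25
12 hosts -> /28 (14 usable): 192.168.194.128/28
Allocation: 192.168.192.0/24 (181 hosts, 254 usable); 192.168.193.0/24 (137 hosts, 254 usable); 192.168.194.0/25 (88 hosts, 126 usable); 192.168.194.128/28 (12 hosts, 14 usable)


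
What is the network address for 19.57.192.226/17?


IP:   00010011.00111001.11000000.11100010
Mask: 11111111.11111111.10000000.00000000
AND operation:
Net:  00010011.00111001.10000000.00000000
Network: 19.57.128.0/17


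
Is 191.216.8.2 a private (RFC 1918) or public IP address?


RFC 1918 private ranges:
  10.0.0.0/8 (10.0.0.0 - 10.255.255.255)
  172.16.0.0/12 (172.16.0.0 - 172.31.255.255)
  192.168.0.0/16 (192.168.0.0 - 192.168.255.255)
Public (not in any RFC 1918 range)


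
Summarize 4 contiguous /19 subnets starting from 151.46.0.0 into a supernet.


Original prefix: /19
Number of subnets: 4 = 2^2
New prefix = 19 - 2 = 17
Supernet: 151.46.0.0/17


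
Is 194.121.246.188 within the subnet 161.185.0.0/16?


Subnet network: 161.185.0.0
Test IP AND mask: 194.121.0.0
No, 194.121.246.188 is not in 161.185.0.0/16


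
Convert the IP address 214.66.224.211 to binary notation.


214 = 11010110
66 = 01000010
224 = 11100000
211 = 11010011
Binary: 11010110.01000010.11100000.11010011


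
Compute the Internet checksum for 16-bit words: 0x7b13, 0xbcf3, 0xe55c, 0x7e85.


Sum all words (with carry folding):
+ 0x7b13 = 0x7b13
+ 0xbcf3 = 0x3807
+ 0xe55c = 0x1d64
+ 0x7e85 = 0x9be9
One's complement: ~0x9be9
Checksum = 0x6416


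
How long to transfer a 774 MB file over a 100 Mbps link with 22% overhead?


Effective throughput = 100 * (1 - 22/100) = 78 Mbps
File size in Mb = 774 * 8 = 6192 Mb
Time = 6192 / 78
Time = 79.3846 seconds


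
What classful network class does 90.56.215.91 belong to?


First octet: 90
Binary: 01011010
0xxxxxxx -> Class A (1-126)
Class A, default mask 255.0.0.0 (/8)


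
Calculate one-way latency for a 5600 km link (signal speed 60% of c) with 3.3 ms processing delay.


Speed = 0.6 * 3e5 km/s = 180000 km/s
Propagation delay = 5600 / 180000 = 0.0311 s = 31.1111 ms
Processing delay = 3.3 ms
Total one-way latency = 34.4111 ms


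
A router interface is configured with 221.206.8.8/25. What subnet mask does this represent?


/25 means 25 network bits, 7 host bits
Binary: 11111111111111111111111110000000
Mask: 255.255.255.128


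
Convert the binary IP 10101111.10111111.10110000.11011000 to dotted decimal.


10101111 = 175
10111111 = 191
10110000 = 176
11011000 = 216
IP: 175.191.176.216


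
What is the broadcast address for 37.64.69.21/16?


Network: 37.64.0.0/16
Host bits = 16
Set all host bits to 1:
Broadcast: 37.64.255.255


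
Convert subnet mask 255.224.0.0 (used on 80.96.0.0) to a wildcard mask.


Subnet mask: 255.224.0.0
Wildcard = 255.255.255.255 - subnet mask
255 - 255 = 0
255 - 224 = 31
255 - 0 = 255
255 - 0 = 255
Wildcard: 0.31.255.255


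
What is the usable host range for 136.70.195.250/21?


Network: 136.70.192.0
Broadcast: 136.70.199.255
First usable = network + 1
Last usable = broadcast - 1
Range: 136.70.192.1 to 136.70.199.254


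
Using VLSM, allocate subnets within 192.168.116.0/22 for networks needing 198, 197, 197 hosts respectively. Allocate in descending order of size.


198 hosts -> /24 (254 usable): 192.168.116.0/24
197 hosts -> /24 (254 usable): 192.168.117.0/24
197 hosts -> /24 (254 usable): 192.168.118.0/24
Allocation: 192.168.116.0/24 (198 hosts, 254 usable); 192.168.117.0/24 (197 hosts, 254 usable); 192.168.118.0/24 (197 hosts, 254 usable)


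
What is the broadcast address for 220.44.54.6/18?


Network: 220.44.0.0/18
Host bits = 14
Set all host bits to 1:
Broadcast: 220.44.63.255


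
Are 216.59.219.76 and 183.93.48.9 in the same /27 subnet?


Mask: 255.255.255.224
216.59.219.76 AND mask = 216.59.219.64
183.93.48.9 AND mask = 183.93.48.0
No, different subnets (216.59.219.64 vs 183.93.48.0)


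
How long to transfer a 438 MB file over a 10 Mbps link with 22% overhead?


Effective throughput = 10 * (1 - 22/100) = 7.8 Mbps
File size in Mb = 438 * 8 = 3504 Mb
Time = 3504 / 7.8
Time = 449.2308 seconds


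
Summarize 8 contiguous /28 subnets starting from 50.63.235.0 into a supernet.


Original prefix: /28
Number of subnets: 8 = 2^3
New prefix = 28 - 3 = 25
Supernet: 50.63.235.0/25


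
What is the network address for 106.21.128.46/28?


IP:   01101010.00010101.10000000.00101110
Mask: 11111111.11111111.11111111.11110000
AND operation:
Net:  01101010.00010101.10000000.00100000
Network: 106.21.128.32/28


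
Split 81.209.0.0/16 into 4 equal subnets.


New prefix = 16 + 2 = 18
Each subnet has 16384 addresses
  81.209.0.0/18
  81.209.64.0/18
  81.209.128.0/18
  81.209.192.0/18
Subnets: 81.209.0.0/18, 81.209.64.0/18, 81.209.128.0/18, 81.209.192.0/18


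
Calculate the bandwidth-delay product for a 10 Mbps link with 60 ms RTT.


BDP = bandwidth * RTT
= 10 Mbps * 60 ms
= 10 * 1e6 * 60 / 1000 bits
= 600000 bits
= 75000 bytes
= 73.2422 KB
BDP = 600000 bits (75000 bytes)


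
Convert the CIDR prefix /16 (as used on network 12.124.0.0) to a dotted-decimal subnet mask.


/16 means 16 network bits, 16 host bits
Binary: 11111111111111110000000000000000
Mask: 255.255.0.0


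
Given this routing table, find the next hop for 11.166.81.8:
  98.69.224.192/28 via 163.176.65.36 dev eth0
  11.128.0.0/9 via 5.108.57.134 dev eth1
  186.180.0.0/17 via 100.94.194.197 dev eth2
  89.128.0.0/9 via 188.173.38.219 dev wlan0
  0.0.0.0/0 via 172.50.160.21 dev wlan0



Longest prefix match for 11.166.81.8:
  /28 98.69.224.192: no
  /9 11.128.0.0: MATCH
  /17 186.180.0.0: no
  /9 89.128.0.0: no
  /0 0.0.0.0: MATCH
Selected: next-hop 5.108.57.134 via eth1 (matched /9)


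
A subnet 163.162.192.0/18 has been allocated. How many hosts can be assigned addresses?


Host bits = 32 - 18 = 14
Total addresses = 2^14 = 16384
Usable = total - 2 (network and broadcast)
Usable hosts: 16382


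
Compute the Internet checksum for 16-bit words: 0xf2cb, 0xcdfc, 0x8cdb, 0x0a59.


Sum all words (with carry folding):
+ 0xf2cb = 0xf2cb
+ 0xcdfc = 0xc0c8
+ 0x8cdb = 0x4da4
+ 0x0a59 = 0x57fd
One's complement: ~0x57fd
Checksum = 0xa802


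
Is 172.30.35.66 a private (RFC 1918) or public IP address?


RFC 1918 private ranges:
  10.0.0.0/8 (10.0.0.0 - 10.255.255.255)
  172.16.0.0/12 (172.16.0.0 - 172.31.255.255)
  192.168.0.0/16 (192.168.0.0 - 192.168.255.255)
Private (in 172.16.0.0/12)


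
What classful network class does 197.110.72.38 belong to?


First octet: 197
Binary: 11000101
110xxxxx -> Class C (192-223)
Class C, default mask 255.255.255.0 (/24)


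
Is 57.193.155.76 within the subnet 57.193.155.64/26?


Subnet network: 57.193.155.64
Test IP AND mask: 57.193.155.64
Yes, 57.193.155.76 is in 57.193.155.64/26


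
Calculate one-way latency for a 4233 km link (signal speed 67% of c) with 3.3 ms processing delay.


Speed = 0.67 * 3e5 km/s = 201000 km/s
Propagation delay = 4233 / 201000 = 0.0211 s = 21.0597 ms
Processing delay = 3.3 ms
Total one-way latency = 24.3597 ms


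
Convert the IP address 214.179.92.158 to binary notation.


214 = 11010110
179 = 10110011
92 = 01011100
158 = 10011110
Binary: 11010110.10110011.01011100.10011110


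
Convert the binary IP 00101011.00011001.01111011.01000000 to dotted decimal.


00101011 = 43
00011001 = 25
01111011 = 123
01000000 = 64
IP: 43.25.123.64


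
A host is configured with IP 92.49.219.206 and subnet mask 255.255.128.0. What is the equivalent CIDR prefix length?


Binary: 11111111.11111111.10000000.00000000
Count leading 1s
Prefix: /17


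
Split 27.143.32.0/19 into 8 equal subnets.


New prefix = 19 + 3 = 22
Each subnet has 1024 addresses
  27.143.32.0/22
  27.143.36.0/22
  27.143.40.0/22
  27.143.44.0/22
  27.143.48.0/22
  27.143.52.0/22
  27.143.56.0/22
  27.143.60.0/22
Subnets: 27.143.32.0/22, 27.143.36.0/22, 27.143.40.0/22, 27.143.44.0/22, 27.143.48.0/22, 27.143.52.0/22, 27.143.56.0/22, 27.143.60.0/22


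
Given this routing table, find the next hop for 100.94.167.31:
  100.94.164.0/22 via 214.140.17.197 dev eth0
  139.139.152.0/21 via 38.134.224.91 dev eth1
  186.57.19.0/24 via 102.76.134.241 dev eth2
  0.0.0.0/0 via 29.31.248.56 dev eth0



Longest prefix match for 100.94.167.31:
  /22 100.94.164.0: MATCH
  /21 139.139.152.0: no
  /24 186.57.19.0: no
  /0 0.0.0.0: MATCH
Selected: next-hop 214.140.17.197 via eth0 (matched /22)


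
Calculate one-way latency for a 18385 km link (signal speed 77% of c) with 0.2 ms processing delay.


Speed = 0.77 * 3e5 km/s = 231000 km/s
Propagation delay = 18385 / 231000 = 0.0796 s = 79.5887 ms
Processing delay = 0.2 ms
Total one-way latency = 79.7887 ms


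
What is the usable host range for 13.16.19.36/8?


Network: 13.0.0.0
Broadcast: 13.255.255.255
First usable = network + 1
Last usable = broadcast - 1
Range: 13.0.0.1 to 13.255.255.254


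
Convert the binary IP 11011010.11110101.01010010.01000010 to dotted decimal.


11011010 = 218
11110101 = 245
01010010 = 82
01000010 = 66
IP: 218.245.82.66


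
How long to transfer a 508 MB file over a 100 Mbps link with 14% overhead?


Effective throughput = 100 * (1 - 14/100) = 86 Mbps
File size in Mb = 508 * 8 = 4064 Mb
Time = 4064 / 86
Time = 47.2558 seconds


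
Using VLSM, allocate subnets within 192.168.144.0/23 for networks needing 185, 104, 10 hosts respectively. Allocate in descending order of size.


185 hosts -> /24 (254 usable): 192.168.144.0/24
104 hosts -> /25 (126 usable): 192.168.145.0/25
10 hosts -> /28 (14 usable): 192.168.145.128/28
Allocation: 192.168.144.0/24 (185 hosts, 254 usable); 192.168.145.0/25 (104 hosts, 126 usable); 192.168.145.128/28 (10 hosts, 14 usable)


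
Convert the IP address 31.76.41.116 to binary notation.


31 = 00011111
76 = 01001100
41 = 00101001
116 = 01110100
Binary: 00011111.01001100.00101001.01110100


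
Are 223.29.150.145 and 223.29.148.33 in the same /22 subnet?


Mask: 255.255.252.0
223.29.150.145 AND mask = 223.29.148.0
223.29.148.33 AND mask = 223.29.148.0
Yes, same subnet (223.29.148.0)


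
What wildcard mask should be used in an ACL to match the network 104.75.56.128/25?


Subnet mask: 255.255.255.128
Wildcard = 255.255.255.255 - subnet mask
255 - 255 = 0
255 - 255 = 0
255 - 255 = 0
255 - 128 = 127
Wildcard: 0.0.0.127


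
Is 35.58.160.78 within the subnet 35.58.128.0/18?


Subnet network: 35.58.128.0
Test IP AND mask: 35.58.128.0
Yes, 35.58.160.78 is in 35.58.128.0/18


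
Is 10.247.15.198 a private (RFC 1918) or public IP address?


RFC 1918 private ranges:
  10.0.0.0/8 (10.0.0.0 - 10.255.255.255)
  172.16.0.0/12 (172.16.0.0 - 172.31.255.255)
  192.168.0.0/16 (192.168.0.0 - 192.168.255.255)
Private (in 10.0.0.0/8)


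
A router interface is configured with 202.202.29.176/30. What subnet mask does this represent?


/30 means 30 network bits, 2 host bits
Binary: 11111111111111111111111111111100
Mask: 255.255.255.252


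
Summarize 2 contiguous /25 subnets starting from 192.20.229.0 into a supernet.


Original prefix: /25
Number of subnets: 2 = 2^1
New prefix = 25 - 1 = 24
Supernet: 192.20.229.0/24


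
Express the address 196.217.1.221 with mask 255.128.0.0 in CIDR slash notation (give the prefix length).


Binary: 11111111.10000000.00000000.00000000
Count leading 1s
Prefix: /9


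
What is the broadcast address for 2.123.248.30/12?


Network: 2.112.0.0/12
Host bits = 20
Set all host bits to 1:
Broadcast: 2.127.255.255


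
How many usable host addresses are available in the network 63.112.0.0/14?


Host bits = 32 - 14 = 18
Total addresses = 2^18 = 262144
Usable = total - 2 (network and broadcast)
Usable hosts: 262142


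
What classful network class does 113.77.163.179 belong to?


First octet: 113
Binary: 01110001
0xxxxxxx -> Class A (1-126)
Class A, default mask 255.0.0.0 (/8)


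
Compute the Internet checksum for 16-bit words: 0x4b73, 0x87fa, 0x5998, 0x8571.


Sum all words (with carry folding):
+ 0x4b73 = 0x4b73
+ 0x87fa = 0xd36d
+ 0x5998 = 0x2d06
+ 0x8571 = 0xb277
One's complement: ~0xb277
Checksum = 0x4d88


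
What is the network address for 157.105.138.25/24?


IP:   10011101.01101001.10001010.00011001
Mask: 11111111.11111111.11111111.00000000
AND operation:
Net:  10011101.01101001.10001010.00000000
Network: 157.105.138.0/24


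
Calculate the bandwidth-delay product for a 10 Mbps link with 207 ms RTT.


BDP = bandwidth * RTT
= 10 Mbps * 207 ms
= 10 * 1e6 * 207 / 1000 bits
= 2070000 bits
= 258750 bytes
= 252.6855 KB
BDP = 2070000 bits (258750 bytes)


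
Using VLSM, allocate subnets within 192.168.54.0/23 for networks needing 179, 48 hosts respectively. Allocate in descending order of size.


179 hosts -> /24 (254 usable): 192.168.54.0/24
48 hosts -> /26 (62 usable): 192.168.55.0/26
Allocation: 192.168.54.0/24 (179 hosts, 254 usable); 192.168.55.0/26 (48 hosts, 62 usable)


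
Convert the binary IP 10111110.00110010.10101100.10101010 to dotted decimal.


10111110 = 190
00110010 = 50
10101100 = 172
10101010 = 170
IP: 190.50.172.170


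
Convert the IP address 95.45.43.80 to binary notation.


95 = 01011111
45 = 00101101
43 = 00101011
80 = 01010000
Binary: 01011111.00101101.00101011.01010000


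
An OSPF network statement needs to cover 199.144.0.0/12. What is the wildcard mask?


Subnet mask: 255.240.0.0
Wildcard = 255.255.255.255 - subnet mask
255 - 255 = 0
255 - 240 = 15
255 - 0 = 255
255 - 0 = 255
Wildcard: 0.15.255.255


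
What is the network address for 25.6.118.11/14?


IP:   00011001.00000110.01110110.00001011
Mask: 11111111.11111100.00000000.00000000
AND operation:
Net:  00011001.00000100.00000000.00000000
Network: 25.4.0.0/14


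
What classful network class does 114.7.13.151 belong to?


First octet: 114
Binary: 01110010
0xxxxxxx -> Class A (1-126)
Class A, default mask 255.0.0.0 (/8)


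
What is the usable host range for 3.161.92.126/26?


Network: 3.161.92.64
Broadcast: 3.161.92.127
First usable = network + 1
Last usable = broadcast - 1
Range: 3.161.92.65 to 3.161.92.126


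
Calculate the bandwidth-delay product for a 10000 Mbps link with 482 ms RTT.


BDP = bandwidth * RTT
= 10000 Mbps * 482 ms
= 10000 * 1e6 * 482 / 1000 bits
= 4820000000 bits
= 602500000 bytes
= 588378.9062 KB
BDP = 4820000000 bits (602500000 bytes)


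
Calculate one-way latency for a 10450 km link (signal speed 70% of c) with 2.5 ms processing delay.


Speed = 0.7 * 3e5 km/s = 210000 km/s
Propagation delay = 10450 / 210000 = 0.0498 s = 49.7619 ms
Processing delay = 2.5 ms
Total one-way latency = 52.2619 ms


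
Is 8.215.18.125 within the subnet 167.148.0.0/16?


Subnet network: 167.148.0.0
Test IP AND mask: 8.215.0.0
No, 8.215.18.125 is not in 167.148.0.0/16


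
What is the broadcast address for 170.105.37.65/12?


Network: 170.96.0.0/12
Host bits = 20
Set all host bits to 1:
Broadcast: 170.111.255.255


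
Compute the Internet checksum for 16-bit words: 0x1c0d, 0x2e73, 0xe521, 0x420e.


Sum all words (with carry folding):
+ 0x1c0d = 0x1c0d
+ 0x2e73 = 0x4a80
+ 0xe521 = 0x2fa2
+ 0x420e = 0x71b0
One's complement: ~0x71b0
Checksum = 0x8e4f


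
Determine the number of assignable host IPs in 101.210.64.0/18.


Host bits = 32 - 18 = 14
Total addresses = 2^14 = 16384
Usable = total - 2 (network and broadcast)
Usable hosts: 16382


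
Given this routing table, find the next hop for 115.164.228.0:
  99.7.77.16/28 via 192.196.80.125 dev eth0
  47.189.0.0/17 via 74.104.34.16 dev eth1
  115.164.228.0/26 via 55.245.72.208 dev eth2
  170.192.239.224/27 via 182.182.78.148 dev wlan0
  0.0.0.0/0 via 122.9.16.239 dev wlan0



Longest prefix match for 115.164.228.0:
  /28 99.7.77.16: no
  /17 47.189.0.0: no
  /26 115.164.228.0: MATCH
  /27 170.192.239.224: no
  /0 0.0.0.0: MATCH
Selected: next-hop 55.245.72.208 via eth2 (matched /26)


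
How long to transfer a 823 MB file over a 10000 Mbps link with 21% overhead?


Effective throughput = 10000 * (1 - 21/100) = 7900 Mbps
File size in Mb = 823 * 8 = 6584 Mb
Time = 6584 / 7900
Time = 0.8334 seconds


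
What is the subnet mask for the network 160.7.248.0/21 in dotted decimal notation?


/21 means 21 network bits, 11 host bits
Binary: 11111111111111111111100000000000
Mask: 255.255.248.0


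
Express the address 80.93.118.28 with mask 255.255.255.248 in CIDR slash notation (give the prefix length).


Binary: 11111111.11111111.11111111.11111000
Count leading 1s
Prefix: /29


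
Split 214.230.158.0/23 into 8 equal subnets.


New prefix = 23 + 3 = 26
Each subnet has 64 addresses
  214.230.158.0/26
  214.230.158.64/26
  214.230.158.128/26
  214.230.158.192/26
  214.230.159.0/26
  214.230.159.64/26
  214.230.159.128/26
  214.230.159.192/26
Subnets: 214.230.158.0/26, 214.230.158.64/26, 214.230.158.128/26, 214.230.158.192/26, 214.230.159.0/26, 214.230.159.64/26, 214.230.159.128/26, 214.230.159.192/26


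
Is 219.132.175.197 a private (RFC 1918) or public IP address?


RFC 1918 private ranges:
  10.0.0.0/8 (10.0.0.0 - 10.255.255.255)
  172.16.0.0/12 (172.16.0.0 - 172.31.255.255)
  192.168.0.0/16 (192.168.0.0 - 192.168.255.255)
Public (not in any RFC 1918 range)


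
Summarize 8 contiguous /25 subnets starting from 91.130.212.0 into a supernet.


Original prefix: /25
Number of subnets: 8 = 2^3
New prefix = 25 - 3 = 22
Supernet: 91.130.212.0/22
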